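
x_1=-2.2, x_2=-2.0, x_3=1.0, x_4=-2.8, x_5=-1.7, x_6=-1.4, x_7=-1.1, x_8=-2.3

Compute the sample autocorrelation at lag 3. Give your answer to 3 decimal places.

Mean x̄ = (-2.2 − 2.0 + 1.0 − 2.8 − 1.7 − 1.4 − 1.1 − 2.3)/8 = -1.5625
Deviations from mean: -0.6375, -0.4375, 2.5625, -1.2375, -0.1375, 0.1625, 0.4625, -0.7375
Σ(x_t−x̄)(x_{t+3}−x̄) = (0.7889) + (0.0602) + (0.4164) + (-0.5723) + (0.1014) = 0.7945
Denominator Σ(x_t−x̄)² = 9.4988
r_3 = 0.7945 / 9.4988 = 0.084

0.084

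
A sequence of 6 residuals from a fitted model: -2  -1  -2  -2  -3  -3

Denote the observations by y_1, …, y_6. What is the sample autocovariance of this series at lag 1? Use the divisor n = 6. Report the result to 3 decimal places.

0.162

Mean ȳ = (-2 − 1 − 2 − 2 − 3 − 3)/6 = -2.1667
Σ_{t=1}^{5}(y_t−ȳ)(y_{t+1}−ȳ) = 0.9722
γ_1 = 0.9722 / 6 = 0.162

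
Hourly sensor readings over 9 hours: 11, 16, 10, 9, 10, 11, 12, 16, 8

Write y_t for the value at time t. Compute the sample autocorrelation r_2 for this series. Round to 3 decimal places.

-0.188

Mean ȳ = (11 + 16 + 10 + 9 + 10 + 11 + 12 + 16 + 8)/9 = 11.4444
Σ(y_t−ȳ)(y_{t+2}−ȳ) = (0.6420) + (-11.1358) + (2.0864) + (1.0864) + (-0.8025) + (-2.0247) + (-1.9136) = -12.0617
Denominator Σ(y_t−ȳ)² = 64.2222
r_2 = -12.0617 / 64.2222 = -0.188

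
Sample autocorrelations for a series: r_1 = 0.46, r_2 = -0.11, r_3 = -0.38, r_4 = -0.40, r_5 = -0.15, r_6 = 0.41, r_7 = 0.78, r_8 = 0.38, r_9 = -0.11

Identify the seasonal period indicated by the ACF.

The largest autocorrelation is r_7 = 0.78; the remaining lags stay at or below 0.46.
The dominant spike at lag 7 indicates a seasonal period of 7.

7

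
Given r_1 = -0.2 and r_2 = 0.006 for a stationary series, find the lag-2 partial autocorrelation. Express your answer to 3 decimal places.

φ_{22} = (r_2 − r_1²) / (1 − r_1²)
r_1² = (-0.2)² = 0.04
Numerator = 0.006 − 0.0400 = -0.0340; denominator = 1 − 0.0400 = 0.9600
φ_{22} = -0.0340 / 0.9600 = -0.035

-0.035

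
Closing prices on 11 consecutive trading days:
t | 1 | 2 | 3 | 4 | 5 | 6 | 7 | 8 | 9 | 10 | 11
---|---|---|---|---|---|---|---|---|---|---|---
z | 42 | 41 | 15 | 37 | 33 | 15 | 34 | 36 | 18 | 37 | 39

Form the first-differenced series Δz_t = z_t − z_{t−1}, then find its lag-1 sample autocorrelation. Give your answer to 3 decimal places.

First differences Δz: -1, -26, 22, -4, -18, 19, 2, -18, 19, 2
Mean of differences = -0.3000
Numerator Σ(Δz_t−Δz̄)(Δz_{t+1}−Δz̄) = -1207.2900
Denominator Σ(Δz_t−Δz̄)² = 2554.1000
r_1(Δz) = -1207.2900 / 2554.1000 = -0.473

-0.473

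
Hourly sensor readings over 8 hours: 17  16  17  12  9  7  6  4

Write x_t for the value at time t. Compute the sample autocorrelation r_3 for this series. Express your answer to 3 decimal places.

-0.099

Mean x̄ = (17 + 16 + 17 + 12 + 9 + 7 + 6 + 4)/8 = 11.0000
Deviations from mean: 6.0000, 5.0000, 6.0000, 1.0000, -2.0000, -4.0000, -5.0000, -7.0000
Σ(x_t−x̄)(x_{t+3}−x̄) = (6.0000) + (-10.0000) + (-24.0000) + (-5.0000) + (14.0000) = -19.0000
Denominator Σ(x_t−x̄)² = 192.0000
r_3 = -19.0000 / 192.0000 = -0.099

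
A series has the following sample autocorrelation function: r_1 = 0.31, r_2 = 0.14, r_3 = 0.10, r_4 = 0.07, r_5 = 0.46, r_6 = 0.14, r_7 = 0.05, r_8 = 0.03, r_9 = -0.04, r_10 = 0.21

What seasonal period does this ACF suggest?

The largest autocorrelation is r_5 = 0.46; the remaining lags stay at or below 0.31. The elevated value at lag 1 (0.31), dropping to 0.14 at lag 2, reflects decaying short-term dependence rather than seasonality.
The dominant spike at lag 5 indicates a seasonal period of 5.

5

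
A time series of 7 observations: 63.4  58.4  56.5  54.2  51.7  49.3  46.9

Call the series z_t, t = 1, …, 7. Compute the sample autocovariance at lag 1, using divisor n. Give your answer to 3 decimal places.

Mean z̄ = (63.4 + 58.4 + 56.5 + 54.2 + 51.7 + 49.3 + 46.9)/7 = 54.3429
Deviations: 9.0571, 4.0571, 2.1571, -0.1429, -2.6429, -5.0429, -7.4429
Σ_{t=1}^{6}(z_t−z̄)(z_{t+1}−z̄) = 96.4282
γ_1 = 96.4282 / 7 = 13.775

13.775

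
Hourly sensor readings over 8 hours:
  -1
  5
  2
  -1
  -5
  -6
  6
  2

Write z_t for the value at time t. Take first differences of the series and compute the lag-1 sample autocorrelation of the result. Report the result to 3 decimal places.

-0.233

First differences Δz: 6, -3, -3, -4, -1, 12, -4
Mean of differences = 0.4286
Numerator Σ(Δz_t−Δz̄)(Δz_{t+1}−Δz̄) = -53.6122
Denominator Σ(Δz_t−Δz̄)² = 229.7143
r_1(Δz) = -53.6122 / 229.7143 = -0.233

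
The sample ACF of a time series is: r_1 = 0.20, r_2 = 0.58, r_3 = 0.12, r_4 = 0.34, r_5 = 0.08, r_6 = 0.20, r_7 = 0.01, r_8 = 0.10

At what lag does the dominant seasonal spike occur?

2

The largest autocorrelation is r_2 = 0.58, with a weaker echo at lag 4 (0.34); the remaining lags stay at or below 0.20.
The dominant spike at lag 2 indicates a seasonal period of 2.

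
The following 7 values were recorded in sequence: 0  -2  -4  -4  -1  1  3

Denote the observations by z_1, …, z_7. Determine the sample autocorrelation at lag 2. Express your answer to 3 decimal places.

-0.150

Mean z̄ = (0 − 2 − 4 − 4 − 1 + 1 + 3)/7 = -1.0000
Deviations from mean: 1.0000, -1.0000, -3.0000, -3.0000, 0.0000, 2.0000, 4.0000
Σ(z_t−z̄)(z_{t+2}−z̄) = (-3.0000) + (3.0000) + (0.0000) + (-6.0000) + (0.0000) = -6.0000
Denominator Σ(z_t−z̄)² = 40.0000
r_2 = -6.0000 / 40.0000 = -0.150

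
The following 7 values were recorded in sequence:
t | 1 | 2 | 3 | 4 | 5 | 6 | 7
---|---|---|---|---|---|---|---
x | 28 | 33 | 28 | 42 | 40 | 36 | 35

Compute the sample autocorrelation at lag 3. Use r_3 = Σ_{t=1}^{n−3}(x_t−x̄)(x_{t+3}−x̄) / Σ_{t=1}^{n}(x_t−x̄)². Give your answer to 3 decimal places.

-0.362

Mean x̄ = (28 + 33 + 28 + 42 + 40 + 36 + 35)/7 = 34.5714
Deviations from mean: -6.5714, -1.5714, -6.5714, 7.4286, 5.4286, 1.4286, 0.4286
Σ(x_t−x̄)(x_{t+3}−x̄) = (-48.8163) + (-8.5306) + (-9.3878) + (3.1837) = -63.5510
Denominator Σ(x_t−x̄)² = 175.7143
r_3 = -63.5510 / 175.7143 = -0.362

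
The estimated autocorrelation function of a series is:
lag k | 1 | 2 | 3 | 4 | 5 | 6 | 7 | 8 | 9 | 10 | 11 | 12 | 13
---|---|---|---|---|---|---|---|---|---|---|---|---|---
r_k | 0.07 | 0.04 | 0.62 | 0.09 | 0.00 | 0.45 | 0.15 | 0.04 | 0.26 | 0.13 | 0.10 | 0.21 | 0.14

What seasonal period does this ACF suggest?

3

The largest autocorrelation is r_3 = 0.62, with weaker echoes at lags 6 (0.45), 9 (0.26) and 12 (0.21); the remaining lags stay at or below 0.15.
The dominant spike at lag 3 indicates a seasonal period of 3.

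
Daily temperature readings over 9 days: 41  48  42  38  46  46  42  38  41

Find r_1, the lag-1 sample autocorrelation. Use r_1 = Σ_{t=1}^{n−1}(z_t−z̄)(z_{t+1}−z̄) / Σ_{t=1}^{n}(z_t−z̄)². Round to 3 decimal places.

Mean z̄ = (41 + 48 + 42 + 38 + 46 + 46 + 42 + 38 + 41)/9 = 42.4444
Numerator Σ_{t=1}^{8}(z_t−z̄)(z_{t+1}−z̄) = -4.8642
Denominator Σ(z_t−z̄)² = 100.2222
r_1 = -4.8642 / 100.2222 = -0.049

-0.049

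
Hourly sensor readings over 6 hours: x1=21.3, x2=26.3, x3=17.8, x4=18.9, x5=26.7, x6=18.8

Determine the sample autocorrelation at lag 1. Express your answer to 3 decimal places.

Mean x̄ = (21.3 + 26.3 + 17.8 + 18.9 + 26.7 + 18.8)/6 = 21.6333
Deviations from mean: -0.3333, 4.6667, -3.8333, -2.7333, 5.0667, -2.8333
Σ(x_t−x̄)(x_{t+1}−x̄) = (-1.5556) + (-17.8889) + (10.4778) + (-13.8489) + (-14.3556) = -37.1711
Denominator Σ(x_t−x̄)² = 77.7533
r_1 = -37.1711 / 77.7533 = -0.478

-0.478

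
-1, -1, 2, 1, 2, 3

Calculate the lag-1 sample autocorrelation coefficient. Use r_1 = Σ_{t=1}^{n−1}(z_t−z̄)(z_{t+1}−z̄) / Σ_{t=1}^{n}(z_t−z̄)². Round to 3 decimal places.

0.286

Mean z̄ = (-1 − 1 + 2 + 1 + 2 + 3)/6 = 1.0000
Σ(z_t−z̄)(z_{t+1}−z̄) = (4.0000) + (-2.0000) + (0.0000) + (0.0000) + (2.0000) = 4.0000
Denominator Σ(z_t−z̄)² = 14.0000
r_1 = 4.0000 / 14.0000 = 0.286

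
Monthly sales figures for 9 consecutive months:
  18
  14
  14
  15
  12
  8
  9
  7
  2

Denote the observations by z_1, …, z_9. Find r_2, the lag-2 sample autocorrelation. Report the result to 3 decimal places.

0.268

Mean z̄ = (18 + 14 + 14 + 15 + 12 + 8 + 9 + 7 + 2)/9 = 11.0000
Numerator Σ_{t=1}^{7}(z_t−z̄)(z_{t+2}−z̄) = 52.0000
Denominator Σ(z_t−z̄)² = 194.0000
r_2 = 52.0000 / 194.0000 = 0.268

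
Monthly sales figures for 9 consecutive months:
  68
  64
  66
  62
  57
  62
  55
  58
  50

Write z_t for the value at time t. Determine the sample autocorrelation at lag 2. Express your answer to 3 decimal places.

Mean z̄ = (68 + 64 + 66 + 62 + 57 + 62 + 55 + 58 + 50)/9 = 60.2222
Numerator Σ_{t=1}^{7}(z_t−z̄)(z_{t+2}−z̄) = 102.4568
Denominator Σ(z_t−z̄)² = 261.5556
r_2 = 102.4568 / 261.5556 = 0.392

0.392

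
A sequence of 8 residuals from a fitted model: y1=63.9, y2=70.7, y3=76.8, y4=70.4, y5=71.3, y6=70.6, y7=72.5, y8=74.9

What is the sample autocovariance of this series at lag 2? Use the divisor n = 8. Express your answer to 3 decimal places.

Mean ȳ = (63.9 + 70.7 + 76.8 + 70.4 + 71.3 + 70.6 + 72.5 + 74.9)/8 = 71.3875
Deviations: -7.4875, -0.6875, 5.4125, -0.9875, -0.0875, -0.7875, 1.1125, 3.5125
Σ_{t=1}^{6}(y_t−ȳ)(y_{t+2}−ȳ) = -42.4066
γ_2 = -42.4066 / 8 = -5.301

-5.301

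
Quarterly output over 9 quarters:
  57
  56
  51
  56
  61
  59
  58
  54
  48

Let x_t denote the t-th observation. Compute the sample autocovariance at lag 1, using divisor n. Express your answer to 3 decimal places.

Mean x̄ = (57 + 56 + 51 + 56 + 61 + 59 + 58 + 54 + 48)/9 = 55.5556
Σ_{t=1}^{8}(x_t−x̄)(x_{t+1}−x̄) = 34.1358
γ_1 = 34.1358 / 9 = 3.793

3.793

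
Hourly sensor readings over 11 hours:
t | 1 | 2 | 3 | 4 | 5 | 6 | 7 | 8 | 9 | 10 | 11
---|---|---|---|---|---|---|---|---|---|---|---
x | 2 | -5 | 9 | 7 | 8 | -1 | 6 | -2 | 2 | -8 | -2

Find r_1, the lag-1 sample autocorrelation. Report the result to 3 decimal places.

0.028

Mean x̄ = (2 − 5 + 9 + 7 + 8 − 1 + 6 − 2 + 2 − 8 − 2)/11 = 1.4545
Numerator Σ_{t=1}^{10}(x_t−x̄)(x_{t+1}−x̄) = 8.6116
Denominator Σ(x_t−x̄)² = 312.7273
r_1 = 8.6116 / 312.7273 = 0.028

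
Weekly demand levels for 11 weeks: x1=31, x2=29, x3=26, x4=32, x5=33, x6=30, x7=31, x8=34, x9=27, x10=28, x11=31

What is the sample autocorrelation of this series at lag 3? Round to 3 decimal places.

0.212

Mean x̄ = (31 + 29 + 26 + 32 + 33 + 30 + 31 + 34 + 27 + 28 + 31)/11 = 30.1818
Numerator Σ_{t=1}^{8}(x_t−x̄)(x_{t+3}−x̄) = 13.0826
Denominator Σ(x_t−x̄)² = 61.6364
r_3 = 13.0826 / 61.6364 = 0.212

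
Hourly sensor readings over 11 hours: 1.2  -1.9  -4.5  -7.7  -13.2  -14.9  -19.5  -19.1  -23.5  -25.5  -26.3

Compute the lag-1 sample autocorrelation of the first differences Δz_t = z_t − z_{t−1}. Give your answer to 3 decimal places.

First differences Δz: -3.1, -2.6, -3.2, -5.5, -1.7, -4.6, 0.4, -4.4, -2.0, -0.8
Mean of differences = -2.7500
Numerator Σ(Δz_t−Δz̄)(Δz_{t+1}−Δz̄) = -14.5125
Denominator Σ(Δz_t−Δz̄)² = 29.4450
r_1(Δz) = -14.5125 / 29.4450 = -0.493

-0.493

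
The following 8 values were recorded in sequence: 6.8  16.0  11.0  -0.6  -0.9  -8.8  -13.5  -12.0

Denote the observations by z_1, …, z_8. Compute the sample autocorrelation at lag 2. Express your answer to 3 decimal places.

0.216

Mean z̄ = (6.8 + 16.0 + 11.0 − 0.6 − 0.9 − 8.8 − 13.5 − 12.0)/8 = -0.2500
Deviations from mean: 7.0500, 16.2500, 11.2500, -0.3500, -0.6500, -8.5500, -13.2500, -11.7500
Σ(z_t−z̄)(z_{t+2}−z̄) = (79.3125) + (-5.6875) + (-7.3125) + (2.9925) + (8.6125) + (100.4625) = 178.3800
Denominator Σ(z_t−z̄)² = 827.6000
r_2 = 178.3800 / 827.6000 = 0.216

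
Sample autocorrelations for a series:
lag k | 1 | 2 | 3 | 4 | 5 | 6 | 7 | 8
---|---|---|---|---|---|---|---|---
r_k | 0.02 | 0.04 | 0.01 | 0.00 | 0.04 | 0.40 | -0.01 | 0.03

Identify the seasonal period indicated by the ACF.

The largest autocorrelation is r_6 = 0.40; the remaining lags stay at or below 0.04.
The dominant spike at lag 6 indicates a seasonal period of 6.

6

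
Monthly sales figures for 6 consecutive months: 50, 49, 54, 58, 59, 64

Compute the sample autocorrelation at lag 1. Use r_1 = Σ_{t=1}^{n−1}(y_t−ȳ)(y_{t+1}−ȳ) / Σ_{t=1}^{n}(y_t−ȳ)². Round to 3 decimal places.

0.487

Mean ȳ = (50 + 49 + 54 + 58 + 59 + 64)/6 = 55.6667
Deviations from mean: -5.6667, -6.6667, -1.6667, 2.3333, 3.3333, 8.3333
Numerator Σ_{t=1}^{5}(y_t−ȳ)(y_{t+1}−ȳ) = 80.5556
Denominator Σ(y_t−ȳ)² = 165.3333
r_1 = 80.5556 / 165.3333 = 0.487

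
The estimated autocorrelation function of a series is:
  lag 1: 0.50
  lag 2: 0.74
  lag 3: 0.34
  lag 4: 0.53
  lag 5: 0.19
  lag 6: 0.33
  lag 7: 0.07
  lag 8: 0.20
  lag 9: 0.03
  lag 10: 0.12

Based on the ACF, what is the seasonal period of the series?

The largest autocorrelation is r_2 = 0.74, with a weaker echo at lag 4 (0.53); the remaining lags stay at or below 0.50.
The dominant spike at lag 2 indicates a seasonal period of 2.

2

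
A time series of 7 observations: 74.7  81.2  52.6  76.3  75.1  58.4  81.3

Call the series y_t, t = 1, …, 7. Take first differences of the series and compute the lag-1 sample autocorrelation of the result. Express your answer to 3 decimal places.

First differences Δy: 6.5, -28.6, 23.7, -1.2, -16.7, 22.9
Mean of differences = 1.1000
Numerator Σ(Δy_t−Δȳ)(Δy_{t+1}−Δȳ) = -1230.6800
Denominator Σ(Δy_t−Δȳ)² = 2219.3800
r_1(Δy) = -1230.6800 / 2219.3800 = -0.555

-0.555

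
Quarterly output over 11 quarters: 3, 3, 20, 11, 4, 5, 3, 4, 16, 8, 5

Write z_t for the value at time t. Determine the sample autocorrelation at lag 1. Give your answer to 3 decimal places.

0.014

Mean z̄ = (3 + 3 + 20 + 11 + 4 + 5 + 3 + 4 + 16 + 8 + 5)/11 = 7.4545
Numerator Σ_{t=1}^{10}(z_t−z̄)(z_{t+1}−z̄) = 4.7934
Denominator Σ(z_t−z̄)² = 338.7273
r_1 = 4.7934 / 338.7273 = 0.014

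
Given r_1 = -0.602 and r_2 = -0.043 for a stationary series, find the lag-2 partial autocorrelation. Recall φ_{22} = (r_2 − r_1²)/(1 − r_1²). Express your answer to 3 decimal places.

φ_{22} = (r_2 − r_1²) / (1 − r_1²)
r_1² = (-0.602)² = 0.362404
Numerator = -0.043 − 0.3624 = -0.4054; denominator = 1 − 0.3624 = 0.6376
φ_{22} = -0.4054 / 0.6376 = -0.636

-0.636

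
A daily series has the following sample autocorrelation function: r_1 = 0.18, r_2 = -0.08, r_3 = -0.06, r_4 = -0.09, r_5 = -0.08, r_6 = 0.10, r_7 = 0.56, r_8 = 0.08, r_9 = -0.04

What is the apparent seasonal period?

7

The largest autocorrelation is r_7 = 0.56; the remaining lags stay at or below 0.18.
The dominant spike at lag 7 indicates a seasonal period of 7.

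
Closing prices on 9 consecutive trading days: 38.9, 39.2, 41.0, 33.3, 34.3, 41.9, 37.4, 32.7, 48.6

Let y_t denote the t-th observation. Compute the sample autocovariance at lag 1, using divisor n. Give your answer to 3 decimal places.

Mean ȳ = (38.9 + 39.2 + 41.0 + 33.3 + 34.3 + 41.9 + 37.4 + 32.7 + 48.6)/9 = 38.5889
Σ_{t=1}^{8}(y_t−ȳ)(y_{t+1}−ȳ) = -58.4957
γ_1 = -58.4957 / 9 = -6.500

-6.500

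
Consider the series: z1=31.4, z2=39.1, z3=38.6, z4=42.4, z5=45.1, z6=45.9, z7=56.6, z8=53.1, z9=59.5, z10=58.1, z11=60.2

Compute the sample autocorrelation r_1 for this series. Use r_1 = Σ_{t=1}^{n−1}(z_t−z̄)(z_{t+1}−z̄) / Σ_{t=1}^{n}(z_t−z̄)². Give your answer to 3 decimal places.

0.648

Mean z̄ = (31.4 + 39.1 + 38.6 + 42.4 + 45.1 + 45.9 + 56.6 + 53.1 + 59.5 + 58.1 + 60.2)/11 = 48.1818
Numerator Σ_{t=1}^{10}(z_t−z̄)(z_{t+1}−z̄) = 628.9933
Denominator Σ(z_t−z̄)² = 970.0164
r_1 = 628.9933 / 970.0164 = 0.648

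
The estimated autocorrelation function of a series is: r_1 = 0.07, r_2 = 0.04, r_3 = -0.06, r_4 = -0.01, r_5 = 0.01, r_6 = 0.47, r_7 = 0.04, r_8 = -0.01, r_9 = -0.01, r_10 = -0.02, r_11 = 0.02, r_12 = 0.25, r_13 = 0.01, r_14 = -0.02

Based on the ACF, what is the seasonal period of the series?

6

The largest autocorrelation is r_6 = 0.47, with a weaker echo at lag 12 (0.25); the remaining lags stay at or below 0.07.
The dominant spike at lag 6 indicates a seasonal period of 6.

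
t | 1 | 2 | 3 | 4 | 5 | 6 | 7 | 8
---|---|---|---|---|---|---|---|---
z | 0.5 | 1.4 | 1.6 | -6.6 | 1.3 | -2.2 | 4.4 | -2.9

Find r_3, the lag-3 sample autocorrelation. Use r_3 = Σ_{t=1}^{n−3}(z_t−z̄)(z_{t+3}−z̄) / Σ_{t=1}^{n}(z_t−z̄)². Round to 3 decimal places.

Mean z̄ = (0.5 + 1.4 + 1.6 − 6.6 + 1.3 − 2.2 + 4.4 − 2.9)/8 = -0.3125
Deviations from mean: 0.8125, 1.7125, 1.9125, -6.2875, 1.6125, -1.8875, 4.7125, -2.5875
Σ(z_t−z̄)(z_{t+3}−z̄) = (-5.1086) + (2.7614) + (-3.6098) + (-29.6298) + (-4.1723) = -39.7592
Denominator Σ(z_t−z̄)² = 81.8488
r_3 = -39.7592 / 81.8488 = -0.486

-0.486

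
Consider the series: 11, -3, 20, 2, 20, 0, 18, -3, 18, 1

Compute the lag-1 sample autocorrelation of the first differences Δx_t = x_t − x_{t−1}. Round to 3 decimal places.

-0.901

First differences Δx: -14, 23, -18, 18, -20, 18, -21, 21, -17
Mean of differences = -1.1111
Numerator Σ(Δx_t−Δx̄)(Δx_{t+1}−Δx̄) = -2933.9012
Denominator Σ(Δx_t−Δx̄)² = 3256.8889
r_1(Δx) = -2933.9012 / 3256.8889 = -0.901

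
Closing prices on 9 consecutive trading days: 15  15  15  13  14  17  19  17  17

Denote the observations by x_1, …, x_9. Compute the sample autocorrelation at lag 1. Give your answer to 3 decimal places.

0.563

Mean x̄ = (15 + 15 + 15 + 13 + 14 + 17 + 19 + 17 + 17)/9 = 15.7778
Numerator Σ_{t=1}^{8}(x_t−x̄)(x_{t+1}−x̄) = 15.5062
Denominator Σ(x_t−x̄)² = 27.5556
r_1 = 15.5062 / 27.5556 = 0.563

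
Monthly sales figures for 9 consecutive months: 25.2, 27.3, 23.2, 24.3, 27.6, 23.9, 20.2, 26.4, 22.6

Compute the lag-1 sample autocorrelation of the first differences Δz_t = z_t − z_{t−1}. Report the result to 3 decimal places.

-0.487

First differences Δz: 2.1, -4.1, 1.1, 3.3, -3.7, -3.7, 6.2, -3.8
Mean of differences = -0.3250
Numerator Σ(Δz_t−Δz̄)(Δz_{t+1}−Δz̄) = -54.9081
Denominator Σ(Δz_t−Δz̄)² = 112.7350
r_1(Δz) = -54.9081 / 112.7350 = -0.487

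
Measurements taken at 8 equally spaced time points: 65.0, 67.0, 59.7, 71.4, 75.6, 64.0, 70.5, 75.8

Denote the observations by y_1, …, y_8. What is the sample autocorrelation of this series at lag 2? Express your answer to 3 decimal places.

Mean ȳ = (65.0 + 67.0 + 59.7 + 71.4 + 75.6 + 64.0 + 70.5 + 75.8)/8 = 68.6250
Deviations from mean: -3.6250, -1.6250, -8.9250, 2.7750, 6.9750, -4.6250, 1.8750, 7.1750
Σ(y_t−ȳ)(y_{t+2}−ȳ) = (32.3531) + (-4.5094) + (-62.2519) + (-12.8344) + (13.0781) + (-33.1844) = -67.3488
Denominator Σ(y_t−ȳ)² = 228.1750
r_2 = -67.3488 / 228.1750 = -0.295

-0.295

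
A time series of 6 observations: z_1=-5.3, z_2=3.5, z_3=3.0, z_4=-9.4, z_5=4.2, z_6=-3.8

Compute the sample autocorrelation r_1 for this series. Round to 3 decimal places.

-0.574

Mean z̄ = (-5.3 + 3.5 + 3.0 − 9.4 + 4.2 − 3.8)/6 = -1.3000
Deviations from mean: -4.0000, 4.8000, 4.3000, -8.1000, 5.5000, -2.5000
Σ(z_t−z̄)(z_{t+1}−z̄) = (-19.2000) + (20.6400) + (-34.8300) + (-44.5500) + (-13.7500) = -91.6900
Denominator Σ(z_t−z̄)² = 159.6400
r_1 = -91.6900 / 159.6400 = -0.574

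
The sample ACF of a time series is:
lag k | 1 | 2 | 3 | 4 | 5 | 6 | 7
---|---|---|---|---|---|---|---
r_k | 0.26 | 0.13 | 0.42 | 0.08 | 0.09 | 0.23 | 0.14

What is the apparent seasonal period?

3

The largest autocorrelation is r_3 = 0.42; the remaining lags stay at or below 0.26. The elevated value at lag 1 (0.26), dropping to 0.13 at lag 2, reflects decaying short-term dependence rather than seasonality.
The dominant spike at lag 3 indicates a seasonal period of 3.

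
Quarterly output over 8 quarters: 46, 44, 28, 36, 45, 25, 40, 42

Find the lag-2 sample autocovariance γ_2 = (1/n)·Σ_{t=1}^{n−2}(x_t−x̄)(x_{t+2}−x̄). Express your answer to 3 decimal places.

-21.203

Mean x̄ = (46 + 44 + 28 + 36 + 45 + 25 + 40 + 42)/8 = 38.2500
Deviations: 7.7500, 5.7500, -10.2500, -2.2500, 6.7500, -13.2500, 1.7500, 3.7500
Σ_{t=1}^{6}(x_t−x̄)(x_{t+2}−x̄) = -169.6250
γ_2 = -169.6250 / 8 = -21.203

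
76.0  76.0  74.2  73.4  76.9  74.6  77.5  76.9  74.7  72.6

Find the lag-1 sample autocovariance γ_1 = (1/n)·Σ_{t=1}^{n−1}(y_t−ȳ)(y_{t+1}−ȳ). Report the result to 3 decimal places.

Mean ȳ = (76.0 + 76.0 + 74.2 + 73.4 + 76.9 + 74.6 + 77.5 + 76.9 + 74.7 + 72.6)/10 = 75.2800
Σ_{t=1}^{9}(y_t−ȳ)(y_{t+1}−ȳ) = 0.3256
γ_1 = 0.3256 / 10 = 0.033

0.033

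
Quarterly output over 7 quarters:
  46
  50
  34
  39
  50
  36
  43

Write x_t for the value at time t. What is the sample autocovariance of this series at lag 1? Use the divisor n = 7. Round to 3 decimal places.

-12.251

Mean x̄ = (46 + 50 + 34 + 39 + 50 + 36 + 43)/7 = 42.5714
Deviations: 3.4286, 7.4286, -8.5714, -3.5714, 7.4286, -6.5714, 0.4286
Σ_{t=1}^{6}(x_t−x̄)(x_{t+1}−x̄) = -85.7551
γ_1 = -85.7551 / 7 = -12.251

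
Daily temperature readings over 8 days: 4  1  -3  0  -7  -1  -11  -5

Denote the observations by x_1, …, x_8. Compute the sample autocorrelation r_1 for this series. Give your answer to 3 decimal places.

Mean x̄ = (4 + 1 − 3 + 0 − 7 − 1 − 11 − 5)/8 = -2.7500
Σ(x_t−x̄)(x_{t+1}−x̄) = (25.3125) + (-0.9375) + (-0.6875) + (-11.6875) + (-7.4375) + (-14.4375) + (18.5625) = 8.6875
Denominator Σ(x_t−x̄)² = 161.5000
r_1 = 8.6875 / 161.5000 = 0.054

0.054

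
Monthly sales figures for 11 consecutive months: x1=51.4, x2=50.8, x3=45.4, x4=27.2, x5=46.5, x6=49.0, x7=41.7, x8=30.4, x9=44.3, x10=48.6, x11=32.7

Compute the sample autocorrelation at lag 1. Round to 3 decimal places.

Mean x̄ = (51.4 + 50.8 + 45.4 + 27.2 + 46.5 + 49.0 + 41.7 + 30.4 + 44.3 + 48.6 + 32.7)/11 = 42.5455
Numerator Σ_{t=1}^{10}(x_t−x̄)(x_{t+1}−x̄) = -47.7957
Denominator Σ(x_t−x̄)² = 732.3673
r_1 = -47.7957 / 732.3673 = -0.065

-0.065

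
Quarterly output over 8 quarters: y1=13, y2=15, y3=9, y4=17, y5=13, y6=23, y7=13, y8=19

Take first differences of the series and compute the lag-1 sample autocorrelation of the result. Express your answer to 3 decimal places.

-0.829

First differences Δy: 2, -6, 8, -4, 10, -10, 6
Mean of differences = 0.8571
Numerator Σ(Δy_t−Δȳ)(Δy_{t+1}−Δȳ) = -291.0204
Denominator Σ(Δy_t−Δȳ)² = 350.8571
r_1(Δy) = -291.0204 / 350.8571 = -0.829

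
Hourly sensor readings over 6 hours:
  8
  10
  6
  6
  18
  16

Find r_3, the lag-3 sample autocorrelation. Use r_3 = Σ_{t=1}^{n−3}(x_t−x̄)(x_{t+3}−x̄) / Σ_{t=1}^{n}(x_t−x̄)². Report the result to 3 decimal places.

Mean x̄ = (8 + 10 + 6 + 6 + 18 + 16)/6 = 10.6667
Σ(x_t−x̄)(x_{t+3}−x̄) = (12.4444) + (-4.8889) + (-24.8889) = -17.3333
Denominator Σ(x_t−x̄)² = 133.3333
r_3 = -17.3333 / 133.3333 = -0.130

-0.130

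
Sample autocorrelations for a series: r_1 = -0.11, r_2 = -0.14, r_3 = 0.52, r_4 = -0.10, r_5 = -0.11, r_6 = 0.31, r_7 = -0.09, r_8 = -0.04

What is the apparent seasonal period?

The largest autocorrelation is r_3 = 0.52, with a weaker echo at lag 6 (0.31); the remaining lags stay at or below -0.04.
The dominant spike at lag 3 indicates a seasonal period of 3.

3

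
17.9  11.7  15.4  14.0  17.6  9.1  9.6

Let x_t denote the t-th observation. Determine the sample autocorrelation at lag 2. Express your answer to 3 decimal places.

Mean x̄ = (17.9 + 11.7 + 15.4 + 14.0 + 17.6 + 9.1 + 9.6)/7 = 13.6143
Deviations from mean: 4.2857, -1.9143, 1.7857, 0.3857, 3.9857, -4.5143, -4.0143
Σ(x_t−x̄)(x_{t+2}−x̄) = (7.6531) + (-0.7384) + (7.1173) + (-1.7412) + (-15.9998) = -3.7090
Denominator Σ(x_t−x̄)² = 77.7486
r_2 = -3.7090 / 77.7486 = -0.048

-0.048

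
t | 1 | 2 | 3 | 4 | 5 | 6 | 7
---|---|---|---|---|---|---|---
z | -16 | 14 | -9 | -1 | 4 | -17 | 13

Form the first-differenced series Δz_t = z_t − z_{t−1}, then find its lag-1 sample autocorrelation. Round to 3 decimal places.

First differences Δz: 30, -23, 8, 5, -21, 30
Mean of differences = 4.8333
Numerator Σ(Δz_t−Δz̄)(Δz_{t+1}−Δz̄) = -1442.5278
Denominator Σ(Δz_t−Δz̄)² = 2718.8333
r_1(Δz) = -1442.5278 / 2718.8333 = -0.531

-0.531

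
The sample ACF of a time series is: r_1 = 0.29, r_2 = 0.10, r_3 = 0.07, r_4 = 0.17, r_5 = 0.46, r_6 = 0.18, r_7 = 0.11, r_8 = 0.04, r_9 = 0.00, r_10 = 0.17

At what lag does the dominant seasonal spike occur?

5

The largest autocorrelation is r_5 = 0.46; the remaining lags stay at or below 0.29. The elevated value at lag 1 (0.29), dropping to 0.10 at lag 2, reflects decaying short-term dependence rather than seasonality.
The dominant spike at lag 5 indicates a seasonal period of 5.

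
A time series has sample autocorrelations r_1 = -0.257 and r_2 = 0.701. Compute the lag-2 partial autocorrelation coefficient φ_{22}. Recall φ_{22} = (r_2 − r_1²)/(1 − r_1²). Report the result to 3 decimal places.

0.680

φ_{22} = (r_2 − r_1²) / (1 − r_1²)
r_1² = (-0.257)² = 0.066049
Numerator = 0.701 − 0.0660 = 0.6350; denominator = 1 − 0.0660 = 0.9340
φ_{22} = 0.6350 / 0.9340 = 0.680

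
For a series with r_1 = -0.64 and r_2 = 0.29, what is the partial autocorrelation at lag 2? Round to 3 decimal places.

φ_{22} = (r_2 − r_1²) / (1 − r_1²)
r_1² = (-0.64)² = 0.4096
Numerator = 0.29 − 0.4096 = -0.1196; denominator = 1 − 0.4096 = 0.5904
φ_{22} = -0.1196 / 0.5904 = -0.203

-0.203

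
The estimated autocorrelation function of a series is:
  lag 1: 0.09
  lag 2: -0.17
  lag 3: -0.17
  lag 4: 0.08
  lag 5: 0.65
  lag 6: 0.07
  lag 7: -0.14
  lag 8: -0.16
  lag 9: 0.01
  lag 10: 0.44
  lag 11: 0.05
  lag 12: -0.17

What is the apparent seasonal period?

5

The largest autocorrelation is r_5 = 0.65, with a weaker echo at lag 10 (0.44); the remaining lags stay at or below 0.09.
The dominant spike at lag 5 indicates a seasonal period of 5.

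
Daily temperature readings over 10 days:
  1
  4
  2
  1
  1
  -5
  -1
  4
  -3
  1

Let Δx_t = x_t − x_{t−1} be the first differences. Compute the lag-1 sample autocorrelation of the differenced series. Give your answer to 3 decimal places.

First differences Δx: 3, -2, -1, 0, -6, 4, 5, -7, 4
Mean of differences = 0.0000
Numerator Σ(Δx_t−Δx̄)(Δx_{t+1}−Δx̄) = -71.0000
Denominator Σ(Δx_t−Δx̄)² = 156.0000
r_1(Δx) = -71.0000 / 156.0000 = -0.455

-0.455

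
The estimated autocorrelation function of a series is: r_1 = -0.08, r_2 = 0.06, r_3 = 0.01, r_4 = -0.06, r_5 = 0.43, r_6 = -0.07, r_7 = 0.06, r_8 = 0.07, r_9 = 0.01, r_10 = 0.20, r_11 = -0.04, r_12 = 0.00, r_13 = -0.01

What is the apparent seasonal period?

5

The largest autocorrelation is r_5 = 0.43, with a weaker echo at lag 10 (0.20); the remaining lags stay at or below 0.07.
The dominant spike at lag 5 indicates a seasonal period of 5.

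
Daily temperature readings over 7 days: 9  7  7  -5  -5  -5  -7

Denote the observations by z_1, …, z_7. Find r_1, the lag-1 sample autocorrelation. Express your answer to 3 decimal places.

Mean z̄ = (9 + 7 + 7 − 5 − 5 − 5 − 7)/7 = 0.1429
Deviations from mean: 8.8571, 6.8571, 6.8571, -5.1429, -5.1429, -5.1429, -7.1429
Σ(z_t−z̄)(z_{t+1}−z̄) = (60.7347) + (47.0204) + (-35.2653) + (26.4490) + (26.4490) + (36.7347) = 162.1224
Denominator Σ(z_t−z̄)² = 302.8571
r_1 = 162.1224 / 302.8571 = 0.535

0.535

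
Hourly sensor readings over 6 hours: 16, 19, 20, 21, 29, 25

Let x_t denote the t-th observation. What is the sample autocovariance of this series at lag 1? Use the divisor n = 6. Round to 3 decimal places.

6.704

Mean x̄ = (16 + 19 + 20 + 21 + 29 + 25)/6 = 21.6667
Σ_{t=1}^{5}(x_t−x̄)(x_{t+1}−x̄) = 40.2222
γ_1 = 40.2222 / 6 = 6.704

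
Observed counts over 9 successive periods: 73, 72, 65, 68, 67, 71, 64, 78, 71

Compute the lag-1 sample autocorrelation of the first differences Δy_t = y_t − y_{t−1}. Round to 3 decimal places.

First differences Δy: -1, -7, 3, -1, 4, -7, 14, -7
Mean of differences = -0.2500
Numerator Σ(Δy_t−Δȳ)(Δy_{t+1}−Δȳ) = -243.5625
Denominator Σ(Δy_t−Δȳ)² = 369.5000
r_1(Δy) = -243.5625 / 369.5000 = -0.659

-0.659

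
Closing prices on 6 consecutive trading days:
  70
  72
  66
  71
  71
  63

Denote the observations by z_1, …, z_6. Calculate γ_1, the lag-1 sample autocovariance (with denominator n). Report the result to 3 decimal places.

-3.227

Mean z̄ = (70 + 72 + 66 + 71 + 71 + 63)/6 = 68.8333
Σ_{t=1}^{5}(z_t−z̄)(z_{t+1}−z̄) = -19.3611
γ_1 = -19.3611 / 6 = -3.227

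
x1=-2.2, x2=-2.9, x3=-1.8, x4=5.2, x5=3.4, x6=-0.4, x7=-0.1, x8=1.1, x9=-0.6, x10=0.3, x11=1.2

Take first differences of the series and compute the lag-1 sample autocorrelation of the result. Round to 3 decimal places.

-0.049

First differences Δx: -0.7, 1.1, 7.0, -1.8, -3.8, 0.3, 1.2, -1.7, 0.9, 0.9
Mean of differences = 0.3400
Numerator Σ(Δx_t−Δx̄)(Δx_{t+1}−Δx̄) = -3.5736
Denominator Σ(Δx_t−Δx̄)² = 73.2640
r_1(Δx) = -3.5736 / 73.2640 = -0.049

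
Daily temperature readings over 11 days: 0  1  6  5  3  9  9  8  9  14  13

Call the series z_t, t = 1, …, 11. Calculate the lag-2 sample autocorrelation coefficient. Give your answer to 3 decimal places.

0.176

Mean z̄ = (0 + 1 + 6 + 5 + 3 + 9 + 9 + 8 + 9 + 14 + 13)/11 = 7.0000
Numerator Σ_{t=1}^{9}(z_t−z̄)(z_{t+2}−z̄) = 36.0000
Denominator Σ(z_t−z̄)² = 204.0000
r_2 = 36.0000 / 204.0000 = 0.176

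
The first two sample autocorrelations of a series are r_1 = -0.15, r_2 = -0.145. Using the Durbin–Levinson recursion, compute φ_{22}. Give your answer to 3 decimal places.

-0.171

φ_{22} = (r_2 − r_1²) / (1 − r_1²)
r_1² = (-0.15)² = 0.0225
Numerator = -0.145 − 0.0225 = -0.1675; denominator = 1 − 0.0225 = 0.9775
φ_{22} = -0.1675 / 0.9775 = -0.171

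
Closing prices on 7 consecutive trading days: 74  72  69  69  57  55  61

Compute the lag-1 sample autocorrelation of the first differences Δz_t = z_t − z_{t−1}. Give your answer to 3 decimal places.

First differences Δz: -2, -3, 0, -12, -2, 6
Mean of differences = -2.1667
Numerator Σ(Δz_t−Δz̄)(Δz_{t+1}−Δz̄) = -23.5278
Denominator Σ(Δz_t−Δz̄)² = 168.8333
r_1(Δz) = -23.5278 / 168.8333 = -0.139

-0.139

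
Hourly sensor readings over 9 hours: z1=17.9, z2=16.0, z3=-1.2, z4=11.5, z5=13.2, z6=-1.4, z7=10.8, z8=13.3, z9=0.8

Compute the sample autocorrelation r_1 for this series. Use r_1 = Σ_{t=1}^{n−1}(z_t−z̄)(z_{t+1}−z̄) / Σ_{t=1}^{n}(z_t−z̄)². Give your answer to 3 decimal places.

Mean z̄ = (17.9 + 16.0 − 1.2 + 11.5 + 13.2 − 1.4 + 10.8 + 13.3 + 0.8)/9 = 8.9889
Numerator Σ_{t=1}^{8}(z_t−z̄)(z_{t+1}−z̄) = -114.0290
Denominator Σ(z_t−z̄)² = 453.2689
r_1 = -114.0290 / 453.2689 = -0.252

-0.252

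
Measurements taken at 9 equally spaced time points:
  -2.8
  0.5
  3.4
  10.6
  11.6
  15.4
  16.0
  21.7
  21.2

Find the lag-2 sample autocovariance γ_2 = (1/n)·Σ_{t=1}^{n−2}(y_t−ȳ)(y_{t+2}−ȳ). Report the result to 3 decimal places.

22.678

Mean ȳ = (-2.8 + 0.5 + 3.4 + 10.6 + 11.6 + 15.4 + 16.0 + 21.7 + 21.2)/9 = 10.8444
Σ_{t=1}^{7}(y_t−ȳ)(y_{t+2}−ȳ) = 204.1027
γ_2 = 204.1027 / 9 = 22.678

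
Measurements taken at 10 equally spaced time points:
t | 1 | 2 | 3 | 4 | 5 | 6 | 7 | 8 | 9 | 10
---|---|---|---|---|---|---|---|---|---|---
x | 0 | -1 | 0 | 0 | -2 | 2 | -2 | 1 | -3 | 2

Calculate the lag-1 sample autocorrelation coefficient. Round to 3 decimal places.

-0.789

Mean x̄ = (0 − 1 + 0 + 0 − 2 + 2 − 2 + 1 − 3 + 2)/10 = -0.3000
Numerator Σ_{t=1}^{9}(x_t−x̄)(x_{t+1}−x̄) = -20.5900
Denominator Σ(x_t−x̄)² = 26.1000
r_1 = -20.5900 / 26.1000 = -0.789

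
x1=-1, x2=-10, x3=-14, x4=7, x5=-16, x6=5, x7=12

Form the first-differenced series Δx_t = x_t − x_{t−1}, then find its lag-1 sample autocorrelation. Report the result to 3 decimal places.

First differences Δx: -9, -4, 21, -23, 21, 7
Mean of differences = 2.1667
Numerator Σ(Δx_t−Δx̄)(Δx_{t+1}−Δx̄) = -904.1944
Denominator Σ(Δx_t−Δx̄)² = 1528.8333
r_1(Δx) = -904.1944 / 1528.8333 = -0.591

-0.591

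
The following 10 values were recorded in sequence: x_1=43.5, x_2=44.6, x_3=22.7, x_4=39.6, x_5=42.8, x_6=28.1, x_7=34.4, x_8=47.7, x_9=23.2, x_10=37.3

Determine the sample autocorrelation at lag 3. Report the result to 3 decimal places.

Mean x̄ = (43.5 + 44.6 + 22.7 + 39.6 + 42.8 + 28.1 + 34.4 + 47.7 + 23.2 + 37.3)/10 = 36.3900
Σ(x_t−x̄)(x_{t+3}−x̄) = (22.8231) + (52.6261) + (113.4901) + (-6.3879) + (72.4971) + (109.3451) + (-1.8109) = 362.5827
Denominator Σ(x_t−x̄)² = 732.1690
r_3 = 362.5827 / 732.1690 = 0.495

0.495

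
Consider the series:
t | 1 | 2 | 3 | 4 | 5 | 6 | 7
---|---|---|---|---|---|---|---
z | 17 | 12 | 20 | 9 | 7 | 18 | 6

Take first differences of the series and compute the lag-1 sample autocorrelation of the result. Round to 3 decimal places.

-0.550

First differences Δz: -5, 8, -11, -2, 11, -12
Mean of differences = -1.8333
Numerator Σ(Δz_t−Δz̄)(Δz_{t+1}−Δz̄) = -252.3611
Denominator Σ(Δz_t−Δz̄)² = 458.8333
r_1(Δz) = -252.3611 / 458.8333 = -0.550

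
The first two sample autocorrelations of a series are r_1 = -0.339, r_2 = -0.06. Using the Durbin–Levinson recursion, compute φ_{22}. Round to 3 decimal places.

-0.198

φ_{22} = (r_2 − r_1²) / (1 − r_1²)
r_1² = (-0.339)² = 0.114921
Numerator = -0.06 − 0.1149 = -0.1749; denominator = 1 − 0.1149 = 0.8851
φ_{22} = -0.1749 / 0.8851 = -0.198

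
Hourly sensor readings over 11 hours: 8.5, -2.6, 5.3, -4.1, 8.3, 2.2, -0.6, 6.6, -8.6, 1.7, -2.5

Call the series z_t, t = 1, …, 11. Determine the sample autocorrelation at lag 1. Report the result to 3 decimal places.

-0.544

Mean z̄ = (8.5 − 2.6 + 5.3 − 4.1 + 8.3 + 2.2 − 0.6 + 6.6 − 8.6 + 1.7 − 2.5)/11 = 1.2909
Numerator Σ_{t=1}^{10}(z_t−z̄)(z_{t+1}−z̄) = -166.5419
Denominator Σ(z_t−z̄)² = 306.3291
r_1 = -166.5419 / 306.3291 = -0.544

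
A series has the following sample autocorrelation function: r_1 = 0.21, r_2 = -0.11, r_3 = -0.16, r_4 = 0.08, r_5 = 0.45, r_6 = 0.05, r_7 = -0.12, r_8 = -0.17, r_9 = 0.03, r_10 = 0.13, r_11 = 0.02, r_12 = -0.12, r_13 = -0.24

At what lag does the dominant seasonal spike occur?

The largest autocorrelation is r_5 = 0.45; the remaining lags stay at or below 0.21.
The dominant spike at lag 5 indicates a seasonal period of 5.

5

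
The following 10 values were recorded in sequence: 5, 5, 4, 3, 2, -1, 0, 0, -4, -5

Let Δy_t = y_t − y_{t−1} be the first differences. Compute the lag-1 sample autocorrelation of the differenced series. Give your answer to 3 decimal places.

-0.277

First differences Δy: 0, -1, -1, -1, -3, 1, 0, -4, -1
Mean of differences = -1.1111
Numerator Σ(Δy_t−Δȳ)(Δy_{t+1}−Δȳ) = -5.2346
Denominator Σ(Δy_t−Δȳ)² = 18.8889
r_1(Δy) = -5.2346 / 18.8889 = -0.277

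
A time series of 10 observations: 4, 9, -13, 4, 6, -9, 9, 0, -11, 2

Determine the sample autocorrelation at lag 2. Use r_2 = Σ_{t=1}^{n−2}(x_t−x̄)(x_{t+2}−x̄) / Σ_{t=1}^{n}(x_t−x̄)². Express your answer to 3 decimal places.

-0.289

Mean x̄ = (4 + 9 − 13 + 4 + 6 − 9 + 9 + 0 − 11 + 2)/10 = 0.1000
Numerator Σ_{t=1}^{8}(x_t−x̄)(x_{t+2}−x̄) = -174.7200
Denominator Σ(x_t−x̄)² = 604.9000
r_2 = -174.7200 / 604.9000 = -0.289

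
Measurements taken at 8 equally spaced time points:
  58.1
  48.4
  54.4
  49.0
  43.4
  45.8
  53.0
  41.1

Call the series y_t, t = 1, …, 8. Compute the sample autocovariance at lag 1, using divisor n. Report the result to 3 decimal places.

-4.400

Mean ȳ = (58.1 + 48.4 + 54.4 + 49.0 + 43.4 + 45.8 + 53.0 + 41.1)/8 = 49.1500
Deviations: 8.9500, -0.7500, 5.2500, -0.1500, -5.7500, -3.3500, 3.8500, -8.0500
Σ_{t=1}^{7}(y_t−ȳ)(y_{t+1}−ȳ) = -35.2025
γ_1 = -35.2025 / 8 = -4.400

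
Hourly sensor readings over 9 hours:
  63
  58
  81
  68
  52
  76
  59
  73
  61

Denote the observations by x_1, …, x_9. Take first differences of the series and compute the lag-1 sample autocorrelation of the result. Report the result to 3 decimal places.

-0.641

First differences Δx: -5, 23, -13, -16, 24, -17, 14, -12
Mean of differences = -0.2500
Numerator Σ(Δx_t−Δx̄)(Δx_{t+1}−Δx̄) = -1400.3125
Denominator Σ(Δx_t−Δx̄)² = 2183.5000
r_1(Δx) = -1400.3125 / 2183.5000 = -0.641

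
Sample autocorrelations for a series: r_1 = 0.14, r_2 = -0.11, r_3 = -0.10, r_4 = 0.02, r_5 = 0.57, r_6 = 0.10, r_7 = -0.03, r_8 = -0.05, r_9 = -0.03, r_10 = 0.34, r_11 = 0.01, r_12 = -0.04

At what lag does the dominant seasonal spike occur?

5

The largest autocorrelation is r_5 = 0.57, with a weaker echo at lag 10 (0.34); the remaining lags stay at or below 0.14.
The dominant spike at lag 5 indicates a seasonal period of 5.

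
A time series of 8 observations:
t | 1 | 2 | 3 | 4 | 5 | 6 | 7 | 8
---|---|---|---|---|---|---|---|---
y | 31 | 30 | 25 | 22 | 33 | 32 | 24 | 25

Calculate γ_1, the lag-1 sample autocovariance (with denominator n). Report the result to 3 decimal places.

0.430

Mean ȳ = (31 + 30 + 25 + 22 + 33 + 32 + 24 + 25)/8 = 27.7500
Σ_{t=1}^{7}(y_t−ȳ)(y_{t+1}−ȳ) = 3.4375
γ_1 = 3.4375 / 8 = 0.430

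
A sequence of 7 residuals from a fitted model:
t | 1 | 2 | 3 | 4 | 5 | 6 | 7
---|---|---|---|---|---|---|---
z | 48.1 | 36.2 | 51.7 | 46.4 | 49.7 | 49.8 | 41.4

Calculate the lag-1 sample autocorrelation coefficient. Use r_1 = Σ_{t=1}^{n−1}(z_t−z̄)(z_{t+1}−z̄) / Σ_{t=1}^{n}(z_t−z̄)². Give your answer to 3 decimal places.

Mean z̄ = (48.1 + 36.2 + 51.7 + 46.4 + 49.7 + 49.8 + 41.4)/7 = 46.1857
Deviations from mean: 1.9143, -9.9857, 5.5143, 0.2143, 3.5143, 3.6143, -4.7857
Numerator Σ_{t=1}^{6}(z_t−z̄)(z_{t+1}−z̄) = -76.8402
Denominator Σ(z_t−z̄)² = 182.1486
r_1 = -76.8402 / 182.1486 = -0.422

-0.422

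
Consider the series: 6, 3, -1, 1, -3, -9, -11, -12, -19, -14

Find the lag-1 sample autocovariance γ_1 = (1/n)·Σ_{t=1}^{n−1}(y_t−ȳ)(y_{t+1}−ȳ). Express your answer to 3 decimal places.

Mean ȳ = (6 + 3 − 1 + 1 − 3 − 9 − 11 − 12 − 19 − 14)/10 = -5.9000
Σ_{t=1}^{9}(y_t−ȳ)(y_{t+1}−ȳ) = 427.2900
γ_1 = 427.2900 / 10 = 42.729

42.729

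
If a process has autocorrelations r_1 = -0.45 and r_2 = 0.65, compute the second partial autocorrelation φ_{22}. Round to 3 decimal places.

0.561

φ_{22} = (r_2 − r_1²) / (1 − r_1²)
r_1² = (-0.45)² = 0.2025
Numerator = 0.65 − 0.2025 = 0.4475; denominator = 1 − 0.2025 = 0.7975
φ_{22} = 0.4475 / 0.7975 = 0.561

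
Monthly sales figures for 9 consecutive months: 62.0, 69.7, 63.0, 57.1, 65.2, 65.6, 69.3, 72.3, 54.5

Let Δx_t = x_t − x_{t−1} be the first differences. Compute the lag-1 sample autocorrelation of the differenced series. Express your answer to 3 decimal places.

-0.178

First differences Δx: 7.7, -6.7, -5.9, 8.1, 0.4, 3.7, 3.0, -17.8
Mean of differences = -0.9375
Numerator Σ(Δx_t−Δx̄)(Δx_{t+1}−Δx̄) = -95.8714
Denominator Σ(Δx_t−Δx̄)² = 537.2588
r_1(Δx) = -95.8714 / 537.2588 = -0.178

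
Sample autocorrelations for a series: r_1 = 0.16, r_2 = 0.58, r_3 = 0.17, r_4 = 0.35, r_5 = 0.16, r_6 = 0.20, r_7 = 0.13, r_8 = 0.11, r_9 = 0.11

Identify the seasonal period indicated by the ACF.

The largest autocorrelation is r_2 = 0.58, with weaker echoes at lags 4 (0.35) and 6 (0.20); the remaining lags stay at or below 0.17.
The dominant spike at lag 2 indicates a seasonal period of 2.

2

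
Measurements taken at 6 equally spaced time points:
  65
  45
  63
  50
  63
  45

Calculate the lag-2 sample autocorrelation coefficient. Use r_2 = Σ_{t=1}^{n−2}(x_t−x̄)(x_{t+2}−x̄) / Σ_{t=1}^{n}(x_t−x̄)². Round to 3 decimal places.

Mean x̄ = (65 + 45 + 63 + 50 + 63 + 45)/6 = 55.1667
Numerator Σ_{t=1}^{4}(x_t−x̄)(x_{t+2}−x̄) = 243.4444
Denominator Σ(x_t−x̄)² = 452.8333
r_2 = 243.4444 / 452.8333 = 0.538

0.538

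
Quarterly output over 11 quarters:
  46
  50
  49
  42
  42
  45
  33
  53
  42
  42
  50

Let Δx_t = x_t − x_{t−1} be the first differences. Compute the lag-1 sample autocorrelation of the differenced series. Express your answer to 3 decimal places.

-0.611

First differences Δx: 4, -1, -7, 0, 3, -12, 20, -11, 0, 8
Mean of differences = 0.4000
Numerator Σ(Δx_t−Δx̄)(Δx_{t+1}−Δx̄) = -489.9600
Denominator Σ(Δx_t−Δx̄)² = 802.4000
r_1(Δx) = -489.9600 / 802.4000 = -0.611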